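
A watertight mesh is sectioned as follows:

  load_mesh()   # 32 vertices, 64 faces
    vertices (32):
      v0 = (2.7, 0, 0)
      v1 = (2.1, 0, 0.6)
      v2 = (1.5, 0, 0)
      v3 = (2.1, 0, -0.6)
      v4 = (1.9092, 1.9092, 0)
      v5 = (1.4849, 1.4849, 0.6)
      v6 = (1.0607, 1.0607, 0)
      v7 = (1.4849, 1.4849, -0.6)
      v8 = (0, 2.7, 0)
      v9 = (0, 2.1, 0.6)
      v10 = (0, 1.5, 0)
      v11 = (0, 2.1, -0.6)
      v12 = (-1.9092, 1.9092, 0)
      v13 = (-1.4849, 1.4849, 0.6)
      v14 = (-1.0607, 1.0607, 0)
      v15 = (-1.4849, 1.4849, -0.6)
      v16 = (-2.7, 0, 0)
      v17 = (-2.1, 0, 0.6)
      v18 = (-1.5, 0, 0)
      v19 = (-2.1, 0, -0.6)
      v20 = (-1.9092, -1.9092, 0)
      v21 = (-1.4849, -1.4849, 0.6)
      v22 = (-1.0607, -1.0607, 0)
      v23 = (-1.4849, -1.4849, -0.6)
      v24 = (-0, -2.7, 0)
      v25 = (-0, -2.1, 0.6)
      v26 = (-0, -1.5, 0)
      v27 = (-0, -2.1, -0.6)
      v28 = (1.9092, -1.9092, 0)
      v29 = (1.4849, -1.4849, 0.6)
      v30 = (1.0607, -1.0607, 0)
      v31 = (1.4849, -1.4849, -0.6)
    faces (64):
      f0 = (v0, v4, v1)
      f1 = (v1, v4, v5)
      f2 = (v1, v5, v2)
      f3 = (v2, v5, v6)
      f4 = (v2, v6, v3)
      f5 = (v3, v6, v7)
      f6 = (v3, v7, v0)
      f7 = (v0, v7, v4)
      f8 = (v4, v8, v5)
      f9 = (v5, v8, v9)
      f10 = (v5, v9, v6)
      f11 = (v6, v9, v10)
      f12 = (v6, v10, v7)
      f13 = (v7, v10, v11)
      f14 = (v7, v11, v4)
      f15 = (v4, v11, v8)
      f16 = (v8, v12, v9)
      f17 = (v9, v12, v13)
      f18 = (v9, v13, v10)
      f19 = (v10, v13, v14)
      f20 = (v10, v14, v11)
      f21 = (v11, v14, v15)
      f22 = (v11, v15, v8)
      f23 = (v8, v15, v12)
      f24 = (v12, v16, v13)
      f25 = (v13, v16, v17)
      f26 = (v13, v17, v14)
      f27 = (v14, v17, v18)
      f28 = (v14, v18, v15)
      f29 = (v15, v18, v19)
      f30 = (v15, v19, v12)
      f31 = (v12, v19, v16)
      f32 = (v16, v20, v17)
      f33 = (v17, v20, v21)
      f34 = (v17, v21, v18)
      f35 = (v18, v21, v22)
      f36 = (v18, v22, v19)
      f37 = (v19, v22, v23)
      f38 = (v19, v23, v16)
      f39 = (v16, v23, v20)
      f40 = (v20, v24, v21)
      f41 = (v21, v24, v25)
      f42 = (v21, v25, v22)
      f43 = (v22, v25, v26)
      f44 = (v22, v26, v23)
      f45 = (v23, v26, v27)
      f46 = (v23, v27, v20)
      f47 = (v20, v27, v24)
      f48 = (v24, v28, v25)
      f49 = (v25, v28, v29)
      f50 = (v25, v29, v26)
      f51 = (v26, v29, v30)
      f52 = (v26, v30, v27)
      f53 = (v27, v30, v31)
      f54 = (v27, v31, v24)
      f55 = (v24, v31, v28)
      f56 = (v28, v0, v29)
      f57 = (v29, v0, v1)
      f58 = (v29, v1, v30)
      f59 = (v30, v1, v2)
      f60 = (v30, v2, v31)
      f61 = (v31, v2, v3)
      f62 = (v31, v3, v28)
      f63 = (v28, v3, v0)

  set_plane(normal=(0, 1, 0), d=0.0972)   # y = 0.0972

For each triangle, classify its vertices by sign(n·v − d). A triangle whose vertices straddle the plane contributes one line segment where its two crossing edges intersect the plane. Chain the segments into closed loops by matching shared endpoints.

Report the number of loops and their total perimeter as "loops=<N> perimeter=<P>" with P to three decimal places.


Straddling triangles (16 of 64):
  (v0,v4,v1) [-+-] → (2.65974, 0.0972, 0)–(2.09029, 0.0972, 0.569453)  len=0.8053
  (v1,v4,v5) [-++] → (2.09029, 0.0972, 0.569453)–(2.05974, 0.0972, 0.6)  len=0.0432
  (v1,v5,v2) [-+-] → (2.05974, 0.0972, 0.6)–(1.49901, 0.0972, 0.0392754)  len=0.7930
  (v2,v5,v6) [-++] → (1.49901, 0.0972, 0.0392754)–(1.45974, 0.0972, 0)  len=0.0555
  (v2,v6,v3) [-+-] → (1.45974, 0.0972, 0)–(2.00476, 0.0972, -0.545017)  len=0.7708
  (v3,v6,v7) [-++] → (2.00476, 0.0972, -0.545017)–(2.05974, 0.0972, -0.6)  len=0.0778
  (v3,v7,v0) [-+-] → (2.05974, 0.0972, -0.6)–(2.62046, 0.0972, -0.0392754)  len=0.7930
  (v0,v7,v4) [-++] → (2.62046, 0.0972, -0.0392754)–(2.65974, 0.0972, 0)  len=0.0555
  (v12,v16,v13) [+-+] → (-2.65974, 0.0972, 0)–(-2.62046, 0.0972, 0.0392754)  len=0.0555
  (v13,v16,v17) [+--] → (-2.62046, 0.0972, 0.0392754)–(-2.05974, 0.0972, 0.6)  len=0.7930
  (v13,v17,v14) [+-+] → (-2.05974, 0.0972, 0.6)–(-2.00476, 0.0972, 0.545017)  len=0.0778
  (v14,v17,v18) [+--] → (-2.00476, 0.0972, 0.545017)–(-1.45974, 0.0972, 0)  len=0.7708
  (v14,v18,v15) [+-+] → (-1.45974, 0.0972, 0)–(-1.49901, 0.0972, -0.0392754)  len=0.0555
  (v15,v18,v19) [+--] → (-1.49901, 0.0972, -0.0392754)–(-2.05974, 0.0972, -0.6)  len=0.7930
  (v15,v19,v12) [+-+] → (-2.05974, 0.0972, -0.6)–(-2.09029, 0.0972, -0.569453)  len=0.0432
  (v12,v19,v16) [+--] → (-2.09029, 0.0972, -0.569453)–(-2.65974, 0.0972, 0)  len=0.8053

Chained into 2 loop(s):
  loop 1: 8 segments, perimeter = 3.3941
  loop 2: 8 segments, perimeter = 3.3941
Total perimeter = 6.788

loops=2 perimeter=6.788


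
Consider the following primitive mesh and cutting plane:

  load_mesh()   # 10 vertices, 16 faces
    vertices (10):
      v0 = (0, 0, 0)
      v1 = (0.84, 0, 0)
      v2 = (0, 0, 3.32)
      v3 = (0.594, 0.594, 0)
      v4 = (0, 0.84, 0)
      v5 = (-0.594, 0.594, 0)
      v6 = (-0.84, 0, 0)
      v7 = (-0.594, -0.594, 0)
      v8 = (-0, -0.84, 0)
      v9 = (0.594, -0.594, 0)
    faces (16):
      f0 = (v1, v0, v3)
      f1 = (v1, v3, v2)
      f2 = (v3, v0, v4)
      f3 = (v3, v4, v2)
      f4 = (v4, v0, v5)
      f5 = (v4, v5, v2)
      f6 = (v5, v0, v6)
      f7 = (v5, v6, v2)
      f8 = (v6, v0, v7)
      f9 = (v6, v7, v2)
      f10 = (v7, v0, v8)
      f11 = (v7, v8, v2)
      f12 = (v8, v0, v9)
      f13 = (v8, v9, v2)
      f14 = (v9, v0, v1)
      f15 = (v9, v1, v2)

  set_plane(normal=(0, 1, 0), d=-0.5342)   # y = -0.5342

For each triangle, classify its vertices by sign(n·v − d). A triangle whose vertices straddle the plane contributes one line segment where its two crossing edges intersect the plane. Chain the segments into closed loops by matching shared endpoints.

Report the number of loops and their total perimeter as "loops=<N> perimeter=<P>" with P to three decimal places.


Straddling triangles (8 of 16):
  (v6,v0,v7) [++-] → (-0.5342, -0.5342, 0)–(-0.618766, -0.5342, 0)  len=0.0846
  (v6,v7,v2) [+-+] → (-0.618766, -0.5342, 0)–(-0.5342, -0.5342, 0.334236)  len=0.3448
  (v7,v0,v8) [-+-] → (-0.5342, -0.5342, 0)–(0, -0.5342, 0)  len=0.5342
  (v7,v8,v2) [--+] → (0, -0.5342, 1.20864)–(-0.5342, -0.5342, 0.334236)  len=1.0247
  (v8,v0,v9) [-+-] → (0, -0.5342, 0)–(0.5342, -0.5342, 0)  len=0.5342
  (v8,v9,v2) [--+] → (0.5342, -0.5342, 0.334236)–(0, -0.5342, 1.20864)  len=1.0247
  (v9,v0,v1) [-++] → (0.5342, -0.5342, 0)–(0.618766, -0.5342, 0)  len=0.0846
  (v9,v1,v2) [-++] → (0.618766, -0.5342, 0)–(0.5342, -0.5342, 0.334236)  len=0.3448

Chained into 1 loop(s):
  loop 1: 8 segments, perimeter = 3.9764
Total perimeter = 3.976

loops=1 perimeter=3.976


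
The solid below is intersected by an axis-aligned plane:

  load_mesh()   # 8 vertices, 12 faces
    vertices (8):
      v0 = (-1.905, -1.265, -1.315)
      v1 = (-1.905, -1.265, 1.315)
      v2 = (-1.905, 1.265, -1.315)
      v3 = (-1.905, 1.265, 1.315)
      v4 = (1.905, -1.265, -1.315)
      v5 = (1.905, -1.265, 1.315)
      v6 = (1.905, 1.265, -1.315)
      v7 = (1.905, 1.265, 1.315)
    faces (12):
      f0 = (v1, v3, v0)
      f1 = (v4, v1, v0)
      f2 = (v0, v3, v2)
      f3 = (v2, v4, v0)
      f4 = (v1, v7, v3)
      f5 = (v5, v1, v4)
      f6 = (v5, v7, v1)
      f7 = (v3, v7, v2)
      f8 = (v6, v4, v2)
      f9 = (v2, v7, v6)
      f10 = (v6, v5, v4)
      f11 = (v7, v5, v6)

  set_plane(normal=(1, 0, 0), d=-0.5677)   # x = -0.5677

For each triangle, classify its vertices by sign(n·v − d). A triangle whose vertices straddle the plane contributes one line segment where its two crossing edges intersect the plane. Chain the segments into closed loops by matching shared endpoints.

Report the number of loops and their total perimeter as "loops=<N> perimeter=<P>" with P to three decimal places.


loops=1 perimeter=10.320

Straddling triangles (8 of 12):
  (v4,v1,v0) [+--] → (-0.5677, -1.265, 0.391877)–(-0.5677, -1.265, -1.315)  len=1.7069
  (v2,v4,v0) [-+-] → (-0.5677, 0.376977, -1.315)–(-0.5677, -1.265, -1.315)  len=1.6420
  (v1,v7,v3) [-+-] → (-0.5677, -0.376977, 1.315)–(-0.5677, 1.265, 1.315)  len=1.6420
  (v5,v1,v4) [+-+] → (-0.5677, -1.265, 1.315)–(-0.5677, -1.265, 0.391877)  len=0.9231
  (v5,v7,v1) [++-] → (-0.5677, -0.376977, 1.315)–(-0.5677, -1.265, 1.315)  len=0.8880
  (v3,v7,v2) [-+-] → (-0.5677, 1.265, 1.315)–(-0.5677, 1.265, -0.391877)  len=1.7069
  (v6,v4,v2) [++-] → (-0.5677, 0.376977, -1.315)–(-0.5677, 1.265, -1.315)  len=0.8880
  (v2,v7,v6) [-++] → (-0.5677, 1.265, -0.391877)–(-0.5677, 1.265, -1.315)  len=0.9231

Chained into 1 loop(s):
  loop 1: 8 segments, perimeter = 10.3200
Total perimeter = 10.320


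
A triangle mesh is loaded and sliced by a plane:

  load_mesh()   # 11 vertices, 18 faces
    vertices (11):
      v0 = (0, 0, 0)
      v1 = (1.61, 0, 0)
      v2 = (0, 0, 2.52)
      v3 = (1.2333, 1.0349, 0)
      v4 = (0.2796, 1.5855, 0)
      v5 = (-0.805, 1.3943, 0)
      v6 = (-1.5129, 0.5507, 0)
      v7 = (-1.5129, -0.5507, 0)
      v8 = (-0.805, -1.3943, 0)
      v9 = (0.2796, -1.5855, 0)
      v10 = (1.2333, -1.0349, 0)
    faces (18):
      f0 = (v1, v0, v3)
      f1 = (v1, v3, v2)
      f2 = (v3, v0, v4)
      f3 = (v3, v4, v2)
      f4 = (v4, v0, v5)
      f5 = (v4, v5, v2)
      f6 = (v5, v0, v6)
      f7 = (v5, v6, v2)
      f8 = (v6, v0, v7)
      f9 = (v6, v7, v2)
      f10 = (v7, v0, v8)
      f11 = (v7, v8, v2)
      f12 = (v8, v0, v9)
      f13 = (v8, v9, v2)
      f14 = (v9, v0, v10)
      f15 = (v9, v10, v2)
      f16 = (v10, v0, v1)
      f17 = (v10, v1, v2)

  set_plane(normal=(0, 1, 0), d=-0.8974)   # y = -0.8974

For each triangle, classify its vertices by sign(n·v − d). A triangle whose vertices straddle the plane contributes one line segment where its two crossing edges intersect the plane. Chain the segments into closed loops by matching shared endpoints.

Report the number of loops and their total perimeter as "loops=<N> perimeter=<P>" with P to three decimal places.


Straddling triangles (8 of 18):
  (v7,v0,v8) [++-] → (-0.518114, -0.8974, 0)–(-1.22197, -0.8974, 0)  len=0.7039
  (v7,v8,v2) [+-+] → (-1.22197, -0.8974, 0)–(-0.518114, -0.8974, 0.898076)  len=1.1410
  (v8,v0,v9) [-+-] → (-0.518114, -0.8974, 0)–(0.158255, -0.8974, 0)  len=0.6764
  (v8,v9,v2) [--+] → (0.158255, -0.8974, 1.09367)–(-0.518114, -0.8974, 0.898076)  len=0.7041
  (v9,v0,v10) [-+-] → (0.158255, -0.8974, 0)–(1.06944, -0.8974, 0)  len=0.9112
  (v9,v10,v2) [--+] → (1.06944, -0.8974, 0.334815)–(0.158255, -0.8974, 1.09367)  len=1.1858
  (v10,v0,v1) [-++] → (1.06944, -0.8974, 0)–(1.28335, -0.8974, 0)  len=0.2139
  (v10,v1,v2) [-++] → (1.28335, -0.8974, 0)–(1.06944, -0.8974, 0.334815)  len=0.3973

Chained into 1 loop(s):
  loop 1: 8 segments, perimeter = 5.9335
Total perimeter = 5.934

loops=1 perimeter=5.934


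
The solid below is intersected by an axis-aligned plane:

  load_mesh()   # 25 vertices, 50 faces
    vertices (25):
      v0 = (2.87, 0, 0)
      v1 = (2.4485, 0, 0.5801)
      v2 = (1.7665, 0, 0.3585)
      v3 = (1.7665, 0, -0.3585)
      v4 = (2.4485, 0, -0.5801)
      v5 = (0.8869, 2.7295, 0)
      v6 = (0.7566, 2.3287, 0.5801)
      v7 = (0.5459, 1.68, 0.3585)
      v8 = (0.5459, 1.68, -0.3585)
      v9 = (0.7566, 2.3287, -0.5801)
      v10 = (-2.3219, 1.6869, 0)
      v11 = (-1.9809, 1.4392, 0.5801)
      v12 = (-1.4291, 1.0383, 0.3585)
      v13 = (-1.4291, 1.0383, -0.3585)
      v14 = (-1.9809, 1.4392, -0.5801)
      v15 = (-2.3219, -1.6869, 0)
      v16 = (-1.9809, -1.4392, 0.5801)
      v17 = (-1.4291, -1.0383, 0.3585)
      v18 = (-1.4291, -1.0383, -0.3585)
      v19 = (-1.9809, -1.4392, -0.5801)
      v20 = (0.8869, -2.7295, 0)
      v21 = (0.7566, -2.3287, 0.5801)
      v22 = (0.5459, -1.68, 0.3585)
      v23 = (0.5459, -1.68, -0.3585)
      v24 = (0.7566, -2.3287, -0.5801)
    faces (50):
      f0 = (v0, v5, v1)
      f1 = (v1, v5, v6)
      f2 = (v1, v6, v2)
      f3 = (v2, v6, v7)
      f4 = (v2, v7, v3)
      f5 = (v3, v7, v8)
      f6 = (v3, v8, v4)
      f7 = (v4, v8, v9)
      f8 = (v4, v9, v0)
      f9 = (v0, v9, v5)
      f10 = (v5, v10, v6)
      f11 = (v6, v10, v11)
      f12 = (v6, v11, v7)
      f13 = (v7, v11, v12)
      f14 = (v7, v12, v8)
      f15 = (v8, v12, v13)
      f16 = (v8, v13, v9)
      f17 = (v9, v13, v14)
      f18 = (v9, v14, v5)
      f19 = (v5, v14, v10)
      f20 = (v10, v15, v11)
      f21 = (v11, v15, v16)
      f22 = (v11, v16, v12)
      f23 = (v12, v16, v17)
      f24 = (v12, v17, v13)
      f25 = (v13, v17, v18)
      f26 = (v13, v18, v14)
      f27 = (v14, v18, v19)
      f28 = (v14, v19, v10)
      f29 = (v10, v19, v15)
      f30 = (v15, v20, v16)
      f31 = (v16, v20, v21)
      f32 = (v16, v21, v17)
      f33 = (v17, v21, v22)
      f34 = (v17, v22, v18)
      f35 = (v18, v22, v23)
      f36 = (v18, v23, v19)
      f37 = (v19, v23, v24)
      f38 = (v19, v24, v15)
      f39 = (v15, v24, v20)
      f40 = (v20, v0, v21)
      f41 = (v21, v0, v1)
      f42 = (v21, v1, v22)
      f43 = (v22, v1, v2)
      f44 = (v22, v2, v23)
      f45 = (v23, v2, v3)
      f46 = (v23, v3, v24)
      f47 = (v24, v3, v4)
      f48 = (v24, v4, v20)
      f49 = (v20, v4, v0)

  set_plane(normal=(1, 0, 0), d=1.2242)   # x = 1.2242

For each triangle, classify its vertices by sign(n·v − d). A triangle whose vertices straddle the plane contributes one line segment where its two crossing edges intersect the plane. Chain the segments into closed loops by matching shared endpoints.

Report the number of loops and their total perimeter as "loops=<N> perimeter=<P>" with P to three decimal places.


Straddling triangles (20 of 50):
  (v0,v5,v1) [+-+] → (1.2242, 2.26525, 0)–(1.2242, 2.13994, 0.1253)  len=0.1772
  (v1,v5,v6) [+--] → (1.2242, 2.13994, 0.1253)–(1.2242, 1.6851, 0.5801)  len=0.6432
  (v1,v6,v2) [+-+] → (1.2242, 1.6851, 0.5801)–(1.2242, 1.25047, 0.477496)  len=0.4466
  (v2,v6,v7) [+--] → (1.2242, 1.25047, 0.477496)–(1.2242, 0.746407, 0.3585)  len=0.5179
  (v2,v7,v3) [+-+] → (1.2242, 0.746407, 0.3585)–(1.2242, 0.746407, -0.0399443)  len=0.3984
  (v3,v7,v8) [+--] → (1.2242, 0.746407, -0.0399443)–(1.2242, 0.746407, -0.3585)  len=0.3186
  (v3,v8,v4) [+-+] → (1.2242, 0.746407, -0.3585)–(1.2242, 1.08106, -0.437503)  len=0.3439
  (v4,v8,v9) [+--] → (1.2242, 1.08106, -0.437503)–(1.2242, 1.6851, -0.5801)  len=0.6206
  (v4,v9,v0) [+-+] → (1.2242, 1.6851, -0.5801)–(1.2242, 1.81346, -0.45175)  len=0.1815
  (v0,v9,v5) [+--] → (1.2242, 1.81346, -0.45175)–(1.2242, 2.26525, 0)  len=0.6389
  (v20,v0,v21) [-+-] → (1.2242, -2.26525, 0)–(1.2242, -1.81346, 0.45175)  len=0.6389
  (v21,v0,v1) [-++] → (1.2242, -1.81346, 0.45175)–(1.2242, -1.6851, 0.5801)  len=0.1815
  (v21,v1,v22) [-+-] → (1.2242, -1.6851, 0.5801)–(1.2242, -1.08106, 0.437503)  len=0.6206
  (v22,v1,v2) [-++] → (1.2242, -1.08106, 0.437503)–(1.2242, -0.746407, 0.3585)  len=0.3439
  (v22,v2,v23) [-+-] → (1.2242, -0.746407, 0.3585)–(1.2242, -0.746407, 0.0399443)  len=0.3186
  (v23,v2,v3) [-++] → (1.2242, -0.746407, 0.0399443)–(1.2242, -0.746407, -0.3585)  len=0.3984
  (v23,v3,v24) [-+-] → (1.2242, -0.746407, -0.3585)–(1.2242, -1.25047, -0.477496)  len=0.5179
  (v24,v3,v4) [-++] → (1.2242, -1.25047, -0.477496)–(1.2242, -1.6851, -0.5801)  len=0.4466
  (v24,v4,v20) [-+-] → (1.2242, -1.6851, -0.5801)–(1.2242, -2.13994, -0.1253)  len=0.6432
  (v20,v4,v0) [-++] → (1.2242, -2.13994, -0.1253)–(1.2242, -2.26525, 0)  len=0.1772

Chained into 2 loop(s):
  loop 1: 10 segments, perimeter = 4.2868
  loop 2: 10 segments, perimeter = 4.2868
Total perimeter = 8.574

loops=2 perimeter=8.574


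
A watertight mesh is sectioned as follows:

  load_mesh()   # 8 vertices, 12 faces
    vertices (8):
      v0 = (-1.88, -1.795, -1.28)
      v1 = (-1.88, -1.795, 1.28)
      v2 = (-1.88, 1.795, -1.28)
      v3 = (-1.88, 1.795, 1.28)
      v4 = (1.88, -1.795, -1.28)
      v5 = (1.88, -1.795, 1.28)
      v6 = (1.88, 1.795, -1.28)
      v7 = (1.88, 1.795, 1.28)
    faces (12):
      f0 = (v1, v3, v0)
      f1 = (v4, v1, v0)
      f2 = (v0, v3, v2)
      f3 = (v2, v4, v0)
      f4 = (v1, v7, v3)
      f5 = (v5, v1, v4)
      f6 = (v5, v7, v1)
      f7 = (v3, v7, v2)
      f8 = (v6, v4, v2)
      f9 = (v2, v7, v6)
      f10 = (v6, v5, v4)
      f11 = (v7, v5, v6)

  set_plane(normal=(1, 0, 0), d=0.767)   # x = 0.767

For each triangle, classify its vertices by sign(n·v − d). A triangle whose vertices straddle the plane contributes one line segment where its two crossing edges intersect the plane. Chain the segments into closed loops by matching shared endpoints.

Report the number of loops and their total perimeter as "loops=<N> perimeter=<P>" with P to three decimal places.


Straddling triangles (8 of 12):
  (v4,v1,v0) [+--] → (0.767, -1.795, -0.522213)–(0.767, -1.795, -1.28)  len=0.7578
  (v2,v4,v0) [-+-] → (0.767, -0.732322, -1.28)–(0.767, -1.795, -1.28)  len=1.0627
  (v1,v7,v3) [-+-] → (0.767, 0.732322, 1.28)–(0.767, 1.795, 1.28)  len=1.0627
  (v5,v1,v4) [+-+] → (0.767, -1.795, 1.28)–(0.767, -1.795, -0.522213)  len=1.8022
  (v5,v7,v1) [++-] → (0.767, 0.732322, 1.28)–(0.767, -1.795, 1.28)  len=2.5273
  (v3,v7,v2) [-+-] → (0.767, 1.795, 1.28)–(0.767, 1.795, 0.522213)  len=0.7578
  (v6,v4,v2) [++-] → (0.767, -0.732322, -1.28)–(0.767, 1.795, -1.28)  len=2.5273
  (v2,v7,v6) [-++] → (0.767, 1.795, 0.522213)–(0.767, 1.795, -1.28)  len=1.8022

Chained into 1 loop(s):
  loop 1: 8 segments, perimeter = 12.3000
Total perimeter = 12.300

loops=1 perimeter=12.300


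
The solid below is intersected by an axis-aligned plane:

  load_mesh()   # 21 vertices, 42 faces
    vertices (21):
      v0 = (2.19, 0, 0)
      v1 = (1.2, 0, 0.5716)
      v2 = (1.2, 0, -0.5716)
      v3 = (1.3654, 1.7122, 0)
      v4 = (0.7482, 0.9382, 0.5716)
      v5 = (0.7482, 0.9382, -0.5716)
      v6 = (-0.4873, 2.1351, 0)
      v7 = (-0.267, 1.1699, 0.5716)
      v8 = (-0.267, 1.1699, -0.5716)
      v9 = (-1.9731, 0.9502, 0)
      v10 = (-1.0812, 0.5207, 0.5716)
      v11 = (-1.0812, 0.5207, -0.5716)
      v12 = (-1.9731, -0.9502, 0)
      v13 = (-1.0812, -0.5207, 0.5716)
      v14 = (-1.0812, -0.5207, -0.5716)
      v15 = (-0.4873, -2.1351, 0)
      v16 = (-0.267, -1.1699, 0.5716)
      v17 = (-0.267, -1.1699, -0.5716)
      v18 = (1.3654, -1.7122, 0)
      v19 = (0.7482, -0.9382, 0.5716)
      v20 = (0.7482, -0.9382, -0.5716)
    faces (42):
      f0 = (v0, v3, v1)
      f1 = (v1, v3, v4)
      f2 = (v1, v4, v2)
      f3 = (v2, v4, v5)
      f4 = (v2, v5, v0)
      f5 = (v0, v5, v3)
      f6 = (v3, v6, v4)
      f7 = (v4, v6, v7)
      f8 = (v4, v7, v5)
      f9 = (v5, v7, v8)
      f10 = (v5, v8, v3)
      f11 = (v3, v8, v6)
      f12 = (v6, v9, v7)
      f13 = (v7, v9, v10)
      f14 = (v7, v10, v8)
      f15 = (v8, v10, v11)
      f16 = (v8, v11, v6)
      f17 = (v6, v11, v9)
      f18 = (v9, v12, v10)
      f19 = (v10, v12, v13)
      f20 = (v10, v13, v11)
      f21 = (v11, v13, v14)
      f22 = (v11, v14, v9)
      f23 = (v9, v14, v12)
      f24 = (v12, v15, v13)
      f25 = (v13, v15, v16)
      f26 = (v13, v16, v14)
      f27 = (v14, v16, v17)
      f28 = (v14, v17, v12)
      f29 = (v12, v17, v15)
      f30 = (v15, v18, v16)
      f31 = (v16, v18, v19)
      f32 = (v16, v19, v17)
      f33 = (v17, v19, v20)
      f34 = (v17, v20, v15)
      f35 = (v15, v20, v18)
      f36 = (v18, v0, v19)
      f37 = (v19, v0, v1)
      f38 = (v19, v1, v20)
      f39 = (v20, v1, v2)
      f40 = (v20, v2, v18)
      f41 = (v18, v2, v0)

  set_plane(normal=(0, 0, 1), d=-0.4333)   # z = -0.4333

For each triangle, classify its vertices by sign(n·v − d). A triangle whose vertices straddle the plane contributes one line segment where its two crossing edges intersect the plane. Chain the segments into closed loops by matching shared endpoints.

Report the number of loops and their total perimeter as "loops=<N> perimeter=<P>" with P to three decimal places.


Straddling triangles (28 of 42):
  (v1,v4,v2) [++-] → (1.14534, 0.1135, -0.4333)–(1.2, 0, -0.4333)  len=0.1260
  (v2,v4,v5) [-+-] → (1.14534, 0.1135, -0.4333)–(0.7482, 0.9382, -0.4333)  len=0.9153
  (v2,v5,v0) [--+] → (1.09705, 0.7112, -0.4333)–(1.43953, 0, -0.4333)  len=0.7894
  (v0,v5,v3) [+-+] → (1.09705, 0.7112, -0.4333)–(0.897533, 1.12547, -0.4333)  len=0.4598
  (v4,v7,v5) [++-] → (0.625385, 0.96623, -0.4333)–(0.7482, 0.9382, -0.4333)  len=0.1260
  (v5,v7,v8) [-+-] → (0.625385, 0.96623, -0.4333)–(-0.267, 1.1699, -0.4333)  len=0.9153
  (v5,v8,v3) [--+] → (0.127963, 1.30111, -0.4333)–(0.897533, 1.12547, -0.4333)  len=0.7894
  (v3,v8,v6) [+-+] → (0.127963, 1.30111, -0.4333)–(-0.320302, 1.40343, -0.4333)  len=0.4598
  (v7,v10,v8) [++-] → (-0.365499, 1.09136, -0.4333)–(-0.267, 1.1699, -0.4333)  len=0.1260
  (v8,v10,v11) [-+-] → (-0.365499, 1.09136, -0.4333)–(-1.0812, 0.5207, -0.4333)  len=0.9154
  (v8,v11,v6) [--+] → (-0.937504, 0.911308, -0.4333)–(-0.320302, 1.40343, -0.4333)  len=0.7894
  (v6,v11,v9) [+-+] → (-0.937504, 0.911308, -0.4333)–(-1.297, 0.624619, -0.4333)  len=0.4598
  (v10,v13,v11) [++-] → (-1.0812, 0.394715, -0.4333)–(-1.0812, 0.5207, -0.4333)  len=0.1260
  (v11,v13,v14) [-+-] → (-1.0812, 0.394715, -0.4333)–(-1.0812, -0.5207, -0.4333)  len=0.9154
  (v11,v14,v9) [--+] → (-1.297, -0.164812, -0.4333)–(-1.297, 0.624619, -0.4333)  len=0.7894
  (v9,v14,v12) [+-+] → (-1.297, -0.164812, -0.4333)–(-1.297, -0.624619, -0.4333)  len=0.4598
  (v13,v16,v14) [++-] → (-0.982701, -0.599238, -0.4333)–(-1.0812, -0.5207, -0.4333)  len=0.1260
  (v14,v16,v17) [-+-] → (-0.982701, -0.599238, -0.4333)–(-0.267, -1.1699, -0.4333)  len=0.9154
  (v14,v17,v12) [--+] → (-0.679795, -1.11674, -0.4333)–(-1.297, -0.624619, -0.4333)  len=0.7894
  (v12,v17,v15) [+-+] → (-0.679795, -1.11674, -0.4333)–(-0.320302, -1.40343, -0.4333)  len=0.4598
  (v16,v19,v17) [++-] → (-0.144185, -1.14187, -0.4333)–(-0.267, -1.1699, -0.4333)  len=0.1260
  (v17,v19,v20) [-+-] → (-0.144185, -1.14187, -0.4333)–(0.7482, -0.9382, -0.4333)  len=0.9153
  (v17,v20,v15) [--+] → (0.449268, -1.22779, -0.4333)–(-0.320302, -1.40343, -0.4333)  len=0.7894
  (v15,v20,v18) [+-+] → (0.449268, -1.22779, -0.4333)–(0.897533, -1.12547, -0.4333)  len=0.4598
  (v19,v1,v20) [++-] → (0.802857, -0.8247, -0.4333)–(0.7482, -0.9382, -0.4333)  len=0.1260
  (v20,v1,v2) [-+-] → (0.802857, -0.8247, -0.4333)–(1.2, 0, -0.4333)  len=0.9153
  (v20,v2,v18) [--+] → (1.24002, -0.414271, -0.4333)–(0.897533, -1.12547, -0.4333)  len=0.7894
  (v18,v2,v0) [+-+] → (1.24002, -0.414271, -0.4333)–(1.43953, 0, -0.4333)  len=0.4598

Chained into 2 loop(s):
  loop 1: 14 segments, perimeter = 7.2893
  loop 2: 14 segments, perimeter = 8.7443
Total perimeter = 16.034

loops=2 perimeter=16.034


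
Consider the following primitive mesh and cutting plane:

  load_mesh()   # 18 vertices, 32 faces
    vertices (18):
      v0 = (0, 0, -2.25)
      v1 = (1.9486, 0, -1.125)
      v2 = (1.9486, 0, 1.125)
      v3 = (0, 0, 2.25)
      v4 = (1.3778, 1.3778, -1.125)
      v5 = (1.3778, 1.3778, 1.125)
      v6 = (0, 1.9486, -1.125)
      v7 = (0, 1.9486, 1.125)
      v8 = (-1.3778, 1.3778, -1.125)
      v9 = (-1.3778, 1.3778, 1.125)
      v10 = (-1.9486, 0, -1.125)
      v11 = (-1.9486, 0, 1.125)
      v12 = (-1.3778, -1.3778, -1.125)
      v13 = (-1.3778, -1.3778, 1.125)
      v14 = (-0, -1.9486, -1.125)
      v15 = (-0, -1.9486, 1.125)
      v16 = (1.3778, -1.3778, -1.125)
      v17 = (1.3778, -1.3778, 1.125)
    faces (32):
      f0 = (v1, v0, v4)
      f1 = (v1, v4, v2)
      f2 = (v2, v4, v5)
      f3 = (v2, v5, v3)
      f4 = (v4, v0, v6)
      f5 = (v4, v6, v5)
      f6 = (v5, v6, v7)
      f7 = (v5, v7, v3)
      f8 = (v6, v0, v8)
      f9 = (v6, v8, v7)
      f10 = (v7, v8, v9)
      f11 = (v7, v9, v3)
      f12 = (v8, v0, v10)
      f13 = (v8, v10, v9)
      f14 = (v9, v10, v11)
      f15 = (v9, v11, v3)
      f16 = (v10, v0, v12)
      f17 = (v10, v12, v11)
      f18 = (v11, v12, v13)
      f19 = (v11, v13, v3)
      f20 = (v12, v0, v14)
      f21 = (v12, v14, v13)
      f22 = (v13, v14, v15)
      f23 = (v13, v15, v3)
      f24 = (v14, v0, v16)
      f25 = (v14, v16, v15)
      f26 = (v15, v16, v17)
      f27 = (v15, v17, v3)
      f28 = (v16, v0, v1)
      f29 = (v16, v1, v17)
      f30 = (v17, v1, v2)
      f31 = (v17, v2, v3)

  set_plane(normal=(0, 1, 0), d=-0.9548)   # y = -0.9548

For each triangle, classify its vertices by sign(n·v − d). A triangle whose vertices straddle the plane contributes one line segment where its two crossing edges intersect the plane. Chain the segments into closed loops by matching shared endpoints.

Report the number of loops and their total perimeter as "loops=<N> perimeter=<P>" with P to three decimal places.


loops=1 perimeter=11.190

Straddling triangles (12 of 32):
  (v10,v0,v12) [++-] → (-0.9548, -0.9548, -1.47039)–(-1.55304, -0.9548, -1.125)  len=0.6908
  (v10,v12,v11) [+-+] → (-1.55304, -0.9548, -1.125)–(-1.55304, -0.9548, -0.434225)  len=0.6908
  (v11,v12,v13) [+--] → (-1.55304, -0.9548, -0.434225)–(-1.55304, -0.9548, 1.125)  len=1.5592
  (v11,v13,v3) [+-+] → (-1.55304, -0.9548, 1.125)–(-0.9548, -0.9548, 1.47039)  len=0.6908
  (v12,v0,v14) [-+-] → (-0.9548, -0.9548, -1.47039)–(0, -0.9548, -1.69876)  len=0.9817
  (v13,v15,v3) [--+] → (0, -0.9548, 1.69876)–(-0.9548, -0.9548, 1.47039)  len=0.9817
  (v14,v0,v16) [-+-] → (0, -0.9548, -1.69876)–(0.9548, -0.9548, -1.47039)  len=0.9817
  (v15,v17,v3) [--+] → (0.9548, -0.9548, 1.47039)–(0, -0.9548, 1.69876)  len=0.9817
  (v16,v0,v1) [-++] → (0.9548, -0.9548, -1.47039)–(1.55304, -0.9548, -1.125)  len=0.6908
  (v16,v1,v17) [-+-] → (1.55304, -0.9548, -1.125)–(1.55304, -0.9548, 0.434225)  len=1.5592
  (v17,v1,v2) [-++] → (1.55304, -0.9548, 0.434225)–(1.55304, -0.9548, 1.125)  len=0.6908
  (v17,v2,v3) [-++] → (1.55304, -0.9548, 1.125)–(0.9548, -0.9548, 1.47039)  len=0.6908

Chained into 1 loop(s):
  loop 1: 12 segments, perimeter = 11.1901
Total perimeter = 11.190


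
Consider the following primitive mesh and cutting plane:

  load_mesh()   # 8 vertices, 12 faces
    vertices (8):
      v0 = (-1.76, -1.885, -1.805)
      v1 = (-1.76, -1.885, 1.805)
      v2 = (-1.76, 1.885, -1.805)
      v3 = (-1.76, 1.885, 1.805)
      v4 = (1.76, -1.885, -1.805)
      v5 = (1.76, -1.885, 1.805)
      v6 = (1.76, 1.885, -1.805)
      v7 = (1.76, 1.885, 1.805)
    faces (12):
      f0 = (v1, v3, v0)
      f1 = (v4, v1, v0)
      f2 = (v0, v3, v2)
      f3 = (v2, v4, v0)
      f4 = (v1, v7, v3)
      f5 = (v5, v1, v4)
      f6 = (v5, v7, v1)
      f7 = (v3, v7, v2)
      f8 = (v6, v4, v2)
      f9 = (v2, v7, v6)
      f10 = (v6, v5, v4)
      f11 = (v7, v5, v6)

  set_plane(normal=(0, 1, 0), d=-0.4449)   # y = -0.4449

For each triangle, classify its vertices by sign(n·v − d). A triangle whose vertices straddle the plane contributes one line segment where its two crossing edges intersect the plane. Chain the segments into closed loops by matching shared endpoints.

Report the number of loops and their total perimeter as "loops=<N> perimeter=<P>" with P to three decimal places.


Straddling triangles (8 of 12):
  (v1,v3,v0) [-+-] → (-1.76, -0.4449, 1.805)–(-1.76, -0.4449, -0.426018)  len=2.2310
  (v0,v3,v2) [-++] → (-1.76, -0.4449, -0.426018)–(-1.76, -0.4449, -1.805)  len=1.3790
  (v2,v4,v0) [+--] → (0.415397, -0.4449, -1.805)–(-1.76, -0.4449, -1.805)  len=2.1754
  (v1,v7,v3) [-++] → (-0.415397, -0.4449, 1.805)–(-1.76, -0.4449, 1.805)  len=1.3446
  (v5,v7,v1) [-+-] → (1.76, -0.4449, 1.805)–(-0.415397, -0.4449, 1.805)  len=2.1754
  (v6,v4,v2) [+-+] → (1.76, -0.4449, -1.805)–(0.415397, -0.4449, -1.805)  len=1.3446
  (v6,v5,v4) [+--] → (1.76, -0.4449, 0.426018)–(1.76, -0.4449, -1.805)  len=2.2310
  (v7,v5,v6) [+-+] → (1.76, -0.4449, 1.805)–(1.76, -0.4449, 0.426018)  len=1.3790

Chained into 1 loop(s):
  loop 1: 8 segments, perimeter = 14.2600
Total perimeter = 14.260

loops=1 perimeter=14.260


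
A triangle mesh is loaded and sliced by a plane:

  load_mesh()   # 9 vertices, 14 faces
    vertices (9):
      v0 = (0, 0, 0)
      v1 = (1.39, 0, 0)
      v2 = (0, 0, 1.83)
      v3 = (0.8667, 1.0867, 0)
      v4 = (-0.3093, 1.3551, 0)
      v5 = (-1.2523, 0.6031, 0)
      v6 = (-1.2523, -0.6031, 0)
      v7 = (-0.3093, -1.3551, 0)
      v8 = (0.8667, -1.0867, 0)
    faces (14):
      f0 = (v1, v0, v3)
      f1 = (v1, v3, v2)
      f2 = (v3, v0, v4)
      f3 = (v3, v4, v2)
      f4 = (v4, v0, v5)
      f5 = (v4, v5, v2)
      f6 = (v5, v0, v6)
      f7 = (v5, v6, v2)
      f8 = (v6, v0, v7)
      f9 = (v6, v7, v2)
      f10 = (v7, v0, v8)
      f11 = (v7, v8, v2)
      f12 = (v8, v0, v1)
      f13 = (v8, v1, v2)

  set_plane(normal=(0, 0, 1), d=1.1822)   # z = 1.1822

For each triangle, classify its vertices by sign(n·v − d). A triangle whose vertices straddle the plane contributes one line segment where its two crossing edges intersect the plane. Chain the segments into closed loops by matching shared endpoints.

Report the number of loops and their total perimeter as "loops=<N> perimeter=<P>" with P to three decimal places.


Straddling triangles (7 of 14):
  (v1,v3,v2) [--+] → (0.306802, 0.38468, 1.1822)–(0.492045, 0, 1.1822)  len=0.4270
  (v3,v4,v2) [--+] → (-0.109489, 0.479691, 1.1822)–(0.306802, 0.38468, 1.1822)  len=0.4270
  (v4,v5,v2) [--+] → (-0.443301, 0.213491, 1.1822)–(-0.109489, 0.479691, 1.1822)  len=0.4270
  (v5,v6,v2) [--+] → (-0.443301, -0.213491, 1.1822)–(-0.443301, 0.213491, 1.1822)  len=0.4270
  (v6,v7,v2) [--+] → (-0.109489, -0.479691, 1.1822)–(-0.443301, -0.213491, 1.1822)  len=0.4270
  (v7,v8,v2) [--+] → (0.306802, -0.38468, 1.1822)–(-0.109489, -0.479691, 1.1822)  len=0.4270
  (v8,v1,v2) [--+] → (0.492045, 0, 1.1822)–(0.306802, -0.38468, 1.1822)  len=0.4270

Chained into 1 loop(s):
  loop 1: 7 segments, perimeter = 2.9888
Total perimeter = 2.989

loops=1 perimeter=2.989


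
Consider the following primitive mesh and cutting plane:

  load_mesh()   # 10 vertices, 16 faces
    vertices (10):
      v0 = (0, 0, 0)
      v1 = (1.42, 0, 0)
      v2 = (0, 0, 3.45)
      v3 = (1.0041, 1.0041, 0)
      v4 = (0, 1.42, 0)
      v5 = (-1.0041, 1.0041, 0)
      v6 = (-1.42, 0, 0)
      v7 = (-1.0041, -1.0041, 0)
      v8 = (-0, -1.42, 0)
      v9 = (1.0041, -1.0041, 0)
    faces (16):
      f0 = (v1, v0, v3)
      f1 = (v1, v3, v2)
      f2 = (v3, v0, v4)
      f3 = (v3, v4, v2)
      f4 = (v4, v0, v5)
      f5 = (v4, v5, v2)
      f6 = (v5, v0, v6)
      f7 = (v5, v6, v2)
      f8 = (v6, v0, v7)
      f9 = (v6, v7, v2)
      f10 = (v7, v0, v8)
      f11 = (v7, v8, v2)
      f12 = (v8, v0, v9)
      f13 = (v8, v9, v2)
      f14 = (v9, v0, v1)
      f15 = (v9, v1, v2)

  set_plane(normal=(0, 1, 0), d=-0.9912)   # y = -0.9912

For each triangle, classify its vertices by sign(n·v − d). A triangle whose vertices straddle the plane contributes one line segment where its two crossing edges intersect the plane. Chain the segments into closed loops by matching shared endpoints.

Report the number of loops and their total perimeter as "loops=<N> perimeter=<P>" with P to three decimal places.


loops=1 perimeter=4.927

Straddling triangles (8 of 16):
  (v6,v0,v7) [++-] → (-0.9912, -0.9912, 0)–(-1.00944, -0.9912, 0)  len=0.0182
  (v6,v7,v2) [+-+] → (-1.00944, -0.9912, 0)–(-0.9912, -0.9912, 0.0443233)  len=0.0479
  (v7,v0,v8) [-+-] → (-0.9912, -0.9912, 0)–(0, -0.9912, 0)  len=0.9912
  (v7,v8,v2) [--+] → (0, -0.9912, 1.0418)–(-0.9912, -0.9912, 0.0443233)  len=1.4062
  (v8,v0,v9) [-+-] → (0, -0.9912, 0)–(0.9912, -0.9912, 0)  len=0.9912
  (v8,v9,v2) [--+] → (0.9912, -0.9912, 0.0443233)–(0, -0.9912, 1.0418)  len=1.4062
  (v9,v0,v1) [-++] → (0.9912, -0.9912, 0)–(1.00944, -0.9912, 0)  len=0.0182
  (v9,v1,v2) [-++] → (1.00944, -0.9912, 0)–(0.9912, -0.9912, 0.0443233)  len=0.0479

Chained into 1 loop(s):
  loop 1: 8 segments, perimeter = 4.9272
Total perimeter = 4.927


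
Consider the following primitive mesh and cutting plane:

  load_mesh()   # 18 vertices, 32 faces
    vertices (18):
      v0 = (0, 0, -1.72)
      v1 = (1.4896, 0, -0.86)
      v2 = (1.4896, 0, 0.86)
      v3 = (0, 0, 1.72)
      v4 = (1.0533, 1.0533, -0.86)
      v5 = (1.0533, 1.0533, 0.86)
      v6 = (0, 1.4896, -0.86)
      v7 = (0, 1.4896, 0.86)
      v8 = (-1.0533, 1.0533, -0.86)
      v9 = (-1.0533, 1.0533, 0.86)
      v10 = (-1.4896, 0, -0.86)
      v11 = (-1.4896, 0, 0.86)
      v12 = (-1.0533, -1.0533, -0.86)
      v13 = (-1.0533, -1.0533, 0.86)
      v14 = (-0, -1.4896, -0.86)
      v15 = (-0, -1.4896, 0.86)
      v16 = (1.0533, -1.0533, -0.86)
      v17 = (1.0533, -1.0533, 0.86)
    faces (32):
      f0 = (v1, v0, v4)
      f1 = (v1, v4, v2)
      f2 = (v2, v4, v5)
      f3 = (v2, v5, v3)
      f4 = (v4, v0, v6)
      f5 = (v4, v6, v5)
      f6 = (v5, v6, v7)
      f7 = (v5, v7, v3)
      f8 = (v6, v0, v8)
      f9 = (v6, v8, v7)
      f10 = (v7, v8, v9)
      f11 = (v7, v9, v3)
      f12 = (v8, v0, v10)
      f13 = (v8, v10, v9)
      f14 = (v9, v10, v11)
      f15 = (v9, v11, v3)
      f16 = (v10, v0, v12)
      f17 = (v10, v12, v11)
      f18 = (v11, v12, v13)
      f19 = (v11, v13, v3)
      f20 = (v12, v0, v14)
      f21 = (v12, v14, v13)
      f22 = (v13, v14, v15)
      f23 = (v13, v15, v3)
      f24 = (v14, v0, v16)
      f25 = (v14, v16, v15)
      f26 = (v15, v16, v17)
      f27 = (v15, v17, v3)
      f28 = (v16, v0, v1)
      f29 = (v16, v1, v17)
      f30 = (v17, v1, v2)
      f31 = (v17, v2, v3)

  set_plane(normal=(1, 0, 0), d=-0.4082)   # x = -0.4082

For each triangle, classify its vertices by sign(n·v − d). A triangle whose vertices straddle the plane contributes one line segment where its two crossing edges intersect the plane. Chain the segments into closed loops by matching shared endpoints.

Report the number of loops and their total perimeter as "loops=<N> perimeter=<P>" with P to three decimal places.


loops=1 perimeter=9.333

Straddling triangles (12 of 32):
  (v6,v0,v8) [++-] → (-0.4082, 0.4082, -1.38671)–(-0.4082, 1.32051, -0.86)  len=1.0534
  (v6,v8,v7) [+-+] → (-0.4082, 1.32051, -0.86)–(-0.4082, 1.32051, 0.193424)  len=1.0534
  (v7,v8,v9) [+--] → (-0.4082, 1.32051, 0.193424)–(-0.4082, 1.32051, 0.86)  len=0.6666
  (v7,v9,v3) [+-+] → (-0.4082, 1.32051, 0.86)–(-0.4082, 0.4082, 1.38671)  len=1.0534
  (v8,v0,v10) [-+-] → (-0.4082, 0.4082, -1.38671)–(-0.4082, 0, -1.48433)  len=0.4197
  (v9,v11,v3) [--+] → (-0.4082, 0, 1.48433)–(-0.4082, 0.4082, 1.38671)  len=0.4197
  (v10,v0,v12) [-+-] → (-0.4082, 0, -1.48433)–(-0.4082, -0.4082, -1.38671)  len=0.4197
  (v11,v13,v3) [--+] → (-0.4082, -0.4082, 1.38671)–(-0.4082, 0, 1.48433)  len=0.4197
  (v12,v0,v14) [-++] → (-0.4082, -0.4082, -1.38671)–(-0.4082, -1.32051, -0.86)  len=1.0534
  (v12,v14,v13) [-+-] → (-0.4082, -1.32051, -0.86)–(-0.4082, -1.32051, -0.193424)  len=0.6666
  (v13,v14,v15) [-++] → (-0.4082, -1.32051, -0.193424)–(-0.4082, -1.32051, 0.86)  len=1.0534
  (v13,v15,v3) [-++] → (-0.4082, -1.32051, 0.86)–(-0.4082, -0.4082, 1.38671)  len=1.0534

Chained into 1 loop(s):
  loop 1: 12 segments, perimeter = 9.3326
Total perimeter = 9.333


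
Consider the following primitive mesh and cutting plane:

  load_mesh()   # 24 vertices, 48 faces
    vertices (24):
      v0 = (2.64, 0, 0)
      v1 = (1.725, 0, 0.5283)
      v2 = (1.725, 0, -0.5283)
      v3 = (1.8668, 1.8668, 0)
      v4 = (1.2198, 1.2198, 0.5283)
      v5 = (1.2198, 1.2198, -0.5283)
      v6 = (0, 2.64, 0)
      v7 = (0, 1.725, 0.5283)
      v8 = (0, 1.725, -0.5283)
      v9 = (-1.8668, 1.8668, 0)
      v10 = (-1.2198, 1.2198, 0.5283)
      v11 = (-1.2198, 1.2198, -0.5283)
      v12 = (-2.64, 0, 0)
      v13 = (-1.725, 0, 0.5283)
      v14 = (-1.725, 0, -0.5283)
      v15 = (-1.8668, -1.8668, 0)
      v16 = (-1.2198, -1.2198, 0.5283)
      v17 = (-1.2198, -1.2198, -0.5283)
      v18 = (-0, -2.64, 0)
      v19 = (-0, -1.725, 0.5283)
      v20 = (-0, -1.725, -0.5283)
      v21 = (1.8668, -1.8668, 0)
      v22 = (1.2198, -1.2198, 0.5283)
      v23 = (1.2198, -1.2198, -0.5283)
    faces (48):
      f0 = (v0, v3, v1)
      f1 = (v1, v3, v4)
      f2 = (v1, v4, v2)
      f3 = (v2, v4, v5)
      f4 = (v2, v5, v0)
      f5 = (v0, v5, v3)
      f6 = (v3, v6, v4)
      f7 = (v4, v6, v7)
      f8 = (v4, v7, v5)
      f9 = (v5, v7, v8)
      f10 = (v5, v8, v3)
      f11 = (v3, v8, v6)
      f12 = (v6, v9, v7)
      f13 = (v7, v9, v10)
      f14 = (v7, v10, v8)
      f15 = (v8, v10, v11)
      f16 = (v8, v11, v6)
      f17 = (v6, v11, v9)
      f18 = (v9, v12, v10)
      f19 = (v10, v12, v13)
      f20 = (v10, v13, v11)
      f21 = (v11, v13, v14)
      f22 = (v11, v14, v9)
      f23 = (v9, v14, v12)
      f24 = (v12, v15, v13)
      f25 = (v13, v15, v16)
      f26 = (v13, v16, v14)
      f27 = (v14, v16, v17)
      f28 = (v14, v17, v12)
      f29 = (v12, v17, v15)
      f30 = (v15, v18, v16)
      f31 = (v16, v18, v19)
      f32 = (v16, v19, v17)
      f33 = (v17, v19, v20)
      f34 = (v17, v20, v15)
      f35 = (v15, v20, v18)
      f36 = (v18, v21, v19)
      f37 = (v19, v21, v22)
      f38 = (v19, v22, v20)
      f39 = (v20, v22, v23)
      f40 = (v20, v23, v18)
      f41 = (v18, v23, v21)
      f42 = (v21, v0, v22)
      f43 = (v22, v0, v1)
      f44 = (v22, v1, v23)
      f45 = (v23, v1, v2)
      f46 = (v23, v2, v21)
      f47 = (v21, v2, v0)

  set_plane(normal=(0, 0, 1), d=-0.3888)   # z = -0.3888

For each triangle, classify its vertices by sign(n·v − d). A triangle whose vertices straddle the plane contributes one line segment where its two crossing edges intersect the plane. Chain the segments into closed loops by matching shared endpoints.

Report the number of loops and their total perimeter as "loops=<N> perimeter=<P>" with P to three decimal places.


loops=2 perimeter=22.604

Straddling triangles (32 of 48):
  (v1,v4,v2) [++-] → (1.6583, 0.161047, -0.3888)–(1.725, 0, -0.3888)  len=0.1743
  (v2,v4,v5) [-+-] → (1.6583, 0.161047, -0.3888)–(1.2198, 1.2198, -0.3888)  len=1.1460
  (v2,v5,v0) [--+] → (1.59481, 0.897706, -0.3888)–(1.96661, 0, -0.3888)  len=0.9717
  (v0,v5,v3) [+-+] → (1.59481, 0.897706, -0.3888)–(1.39064, 1.39064, -0.3888)  len=0.5335
  (v4,v7,v5) [++-] → (1.05875, 1.2865, -0.3888)–(1.2198, 1.2198, -0.3888)  len=0.1743
  (v5,v7,v8) [-+-] → (1.05875, 1.2865, -0.3888)–(0, 1.725, -0.3888)  len=1.1460
  (v5,v8,v3) [--+] → (0.492937, 1.76244, -0.3888)–(1.39064, 1.39064, -0.3888)  len=0.9717
  (v3,v8,v6) [+-+] → (0.492937, 1.76244, -0.3888)–(0, 1.96661, -0.3888)  len=0.5335
  (v7,v10,v8) [++-] → (-0.161047, 1.6583, -0.3888)–(0, 1.725, -0.3888)  len=0.1743
  (v8,v10,v11) [-+-] → (-0.161047, 1.6583, -0.3888)–(-1.2198, 1.2198, -0.3888)  len=1.1460
  (v8,v11,v6) [--+] → (-0.897706, 1.59481, -0.3888)–(0, 1.96661, -0.3888)  len=0.9717
  (v6,v11,v9) [+-+] → (-0.897706, 1.59481, -0.3888)–(-1.39064, 1.39064, -0.3888)  len=0.5335
  (v10,v13,v11) [++-] → (-1.2865, 1.05875, -0.3888)–(-1.2198, 1.2198, -0.3888)  len=0.1743
  (v11,v13,v14) [-+-] → (-1.2865, 1.05875, -0.3888)–(-1.725, 0, -0.3888)  len=1.1460
  (v11,v14,v9) [--+] → (-1.76244, 0.492937, -0.3888)–(-1.39064, 1.39064, -0.3888)  len=0.9717
  (v9,v14,v12) [+-+] → (-1.76244, 0.492937, -0.3888)–(-1.96661, 0, -0.3888)  len=0.5335
  (v13,v16,v14) [++-] → (-1.6583, -0.161047, -0.3888)–(-1.725, 0, -0.3888)  len=0.1743
  (v14,v16,v17) [-+-] → (-1.6583, -0.161047, -0.3888)–(-1.2198, -1.2198, -0.3888)  len=1.1460
  (v14,v17,v12) [--+] → (-1.59481, -0.897706, -0.3888)–(-1.96661, 0, -0.3888)  len=0.9717
  (v12,v17,v15) [+-+] → (-1.59481, -0.897706, -0.3888)–(-1.39064, -1.39064, -0.3888)  len=0.5335
  (v16,v19,v17) [++-] → (-1.05875, -1.2865, -0.3888)–(-1.2198, -1.2198, -0.3888)  len=0.1743
  (v17,v19,v20) [-+-] → (-1.05875, -1.2865, -0.3888)–(0, -1.725, -0.3888)  len=1.1460
  (v17,v20,v15) [--+] → (-0.492937, -1.76244, -0.3888)–(-1.39064, -1.39064, -0.3888)  len=0.9717
  (v15,v20,v18) [+-+] → (-0.492937, -1.76244, -0.3888)–(0, -1.96661, -0.3888)  len=0.5335
  (v19,v22,v20) [++-] → (0.161047, -1.6583, -0.3888)–(0, -1.725, -0.3888)  len=0.1743
  (v20,v22,v23) [-+-] → (0.161047, -1.6583, -0.3888)–(1.2198, -1.2198, -0.3888)  len=1.1460
  (v20,v23,v18) [--+] → (0.897706, -1.59481, -0.3888)–(0, -1.96661, -0.3888)  len=0.9717
  (v18,v23,v21) [+-+] → (0.897706, -1.59481, -0.3888)–(1.39064, -1.39064, -0.3888)  len=0.5335
  (v22,v1,v23) [++-] → (1.2865, -1.05875, -0.3888)–(1.2198, -1.2198, -0.3888)  len=0.1743
  (v23,v1,v2) [-+-] → (1.2865, -1.05875, -0.3888)–(1.725, 0, -0.3888)  len=1.1460
  (v23,v2,v21) [--+] → (1.76244, -0.492937, -0.3888)–(1.39064, -1.39064, -0.3888)  len=0.9717
  (v21,v2,v0) [+-+] → (1.76244, -0.492937, -0.3888)–(1.96661, 0, -0.3888)  len=0.5335

Chained into 2 loop(s):
  loop 1: 16 segments, perimeter = 10.5622
  loop 2: 16 segments, perimeter = 12.0416
Total perimeter = 22.604
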